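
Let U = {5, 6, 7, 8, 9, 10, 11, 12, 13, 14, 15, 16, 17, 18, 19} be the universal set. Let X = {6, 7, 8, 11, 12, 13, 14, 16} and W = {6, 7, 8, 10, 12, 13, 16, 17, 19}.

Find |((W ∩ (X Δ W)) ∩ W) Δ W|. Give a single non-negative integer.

6

X Δ W = {10, 11, 14, 17, 19}
W ∩ (X Δ W) = {10, 17, 19}
(W ∩ (X Δ W)) ∩ W = {10, 17, 19}
((W ∩ (X Δ W)) ∩ W) Δ W = {6, 7, 8, 12, 13, 16}
|((W ∩ (X Δ W)) ∩ W) Δ W| = 6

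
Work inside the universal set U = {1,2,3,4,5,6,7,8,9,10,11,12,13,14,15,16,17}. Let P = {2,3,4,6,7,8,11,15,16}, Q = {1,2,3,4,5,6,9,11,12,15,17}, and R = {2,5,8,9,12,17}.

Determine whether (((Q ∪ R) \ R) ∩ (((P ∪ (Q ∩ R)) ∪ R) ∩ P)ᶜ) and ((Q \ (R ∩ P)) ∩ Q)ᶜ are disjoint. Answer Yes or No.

Q ∪ R = {1,2,3,4,5,6,8,9,11,12,15,17}
(Q ∪ R) \ R = {1,3,4,6,11,15}
Q ∩ R = {2,5,9,12,17}
P ∪ (Q ∩ R) = {2,3,4,5,6,7,8,9,11,12,15,16,17}
(P ∪ (Q ∩ R)) ∪ R = {2,3,4,5,6,7,8,9,11,12,15,16,17}
((P ∪ (Q ∩ R)) ∪ R) ∩ P = {2,3,4,6,7,8,11,15,16}
(((P ∪ (Q ∩ R)) ∪ R) ∩ P)ᶜ = {1,5,9,10,12,13,14,17}
((Q ∪ R) \ R) ∩ (((P ∪ (Q ∩ R)) ∪ R) ∩ P)ᶜ = {1}
R ∩ P = {2,8}
Q \ (R ∩ P) = {1,3,4,5,6,9,11,12,15,17}
(Q \ (R ∩ P)) ∩ Q = {1,3,4,5,6,9,11,12,15,17}
((Q \ (R ∩ P)) ∩ Q)ᶜ = {2,7,8,10,13,14,16}
{1} and {2,7,8,10,13,14,16} share no elements.

Yes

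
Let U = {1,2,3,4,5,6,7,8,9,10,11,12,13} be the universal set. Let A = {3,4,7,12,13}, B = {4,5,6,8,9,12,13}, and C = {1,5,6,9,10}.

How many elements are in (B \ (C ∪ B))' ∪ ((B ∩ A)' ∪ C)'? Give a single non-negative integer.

C ∪ B = {1,4,5,6,8,9,10,12,13}
B \ (C ∪ B) = {}
(B \ (C ∪ B))' = {1,2,3,4,5,6,7,8,9,10,11,12,13}
B ∩ A = {4,12,13}
(B ∩ A)' = {1,2,3,5,6,7,8,9,10,11}
(B ∩ A)' ∪ C = {1,2,3,5,6,7,8,9,10,11}
((B ∩ A)' ∪ C)' = {4,12,13}
(B \ (C ∪ B))' ∪ ((B ∩ A)' ∪ C)' = {1,2,3,4,5,6,7,8,9,10,11,12,13}
|(B \ (C ∪ B))' ∪ ((B ∩ A)' ∪ C)'| = 13

13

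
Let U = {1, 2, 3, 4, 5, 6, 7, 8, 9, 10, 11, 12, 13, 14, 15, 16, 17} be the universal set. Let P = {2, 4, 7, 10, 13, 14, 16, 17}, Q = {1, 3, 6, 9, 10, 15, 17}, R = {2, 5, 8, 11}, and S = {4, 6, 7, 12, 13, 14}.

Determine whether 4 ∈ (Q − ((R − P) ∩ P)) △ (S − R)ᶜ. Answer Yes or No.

No

4 ∉ R and 4 ∈ P, so 4 ∉ R − P
4 ∉ (R − P) and 4 ∈ P, so 4 ∉ (R − P) ∩ P
4 ∉ Q and 4 ∉ ((R − P) ∩ P), so 4 ∉ Q − ((R − P) ∩ P)
4 ∈ S and 4 ∉ R, so 4 ∈ S − R
4 ∉ (S − R)ᶜ since 4 ∈ (S − R)
4 ∉ (Q − ((R − P) ∩ P)) and 4 ∉ (S − R)ᶜ, so 4 ∉ (Q − ((R − P) ∩ P)) △ (S − R)ᶜ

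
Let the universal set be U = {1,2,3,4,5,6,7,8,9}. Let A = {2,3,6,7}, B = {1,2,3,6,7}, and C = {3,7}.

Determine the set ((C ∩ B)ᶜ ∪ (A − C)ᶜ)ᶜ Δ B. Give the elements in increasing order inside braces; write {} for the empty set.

{1,2,3,6,7}

C ∩ B = {3,7}
(C ∩ B)ᶜ = {1,2,4,5,6,8,9}
A − C = {2,6}
(A − C)ᶜ = {1,3,4,5,7,8,9}
(C ∩ B)ᶜ ∪ (A − C)ᶜ = {1,2,3,4,5,6,7,8,9}
((C ∩ B)ᶜ ∪ (A − C)ᶜ)ᶜ = {}
((C ∩ B)ᶜ ∪ (A − C)ᶜ)ᶜ Δ B = {1,2,3,6,7}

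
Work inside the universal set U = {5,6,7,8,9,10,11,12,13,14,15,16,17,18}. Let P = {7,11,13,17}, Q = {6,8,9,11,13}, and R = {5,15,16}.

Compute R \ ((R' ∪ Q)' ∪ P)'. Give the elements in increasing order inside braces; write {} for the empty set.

R' = {6,7,8,9,10,11,12,13,14,17,18}
R' ∪ Q = {6,7,8,9,10,11,12,13,14,17,18}
(R' ∪ Q)' = {5,15,16}
(R' ∪ Q)' ∪ P = {5,7,11,13,15,16,17}
((R' ∪ Q)' ∪ P)' = {6,8,9,10,12,14,18}
R \ ((R' ∪ Q)' ∪ P)' = {5,15,16}

{5,15,16}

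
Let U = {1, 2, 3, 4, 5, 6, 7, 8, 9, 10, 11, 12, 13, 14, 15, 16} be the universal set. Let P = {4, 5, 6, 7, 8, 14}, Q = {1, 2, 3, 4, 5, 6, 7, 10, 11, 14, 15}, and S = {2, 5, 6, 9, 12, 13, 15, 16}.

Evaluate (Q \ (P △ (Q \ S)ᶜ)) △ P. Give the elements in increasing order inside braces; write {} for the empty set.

{1, 3, 4, 7, 8, 10, 11, 14}

Q \ S = {1, 3, 4, 7, 10, 11, 14}
(Q \ S)ᶜ = {2, 5, 6, 8, 9, 12, 13, 15, 16}
P △ (Q \ S)ᶜ = {2, 4, 7, 9, 12, 13, 14, 15, 16}
Q \ (P △ (Q \ S)ᶜ) = {1, 3, 5, 6, 10, 11}
(Q \ (P △ (Q \ S)ᶜ)) △ P = {1, 3, 4, 7, 8, 10, 11, 14}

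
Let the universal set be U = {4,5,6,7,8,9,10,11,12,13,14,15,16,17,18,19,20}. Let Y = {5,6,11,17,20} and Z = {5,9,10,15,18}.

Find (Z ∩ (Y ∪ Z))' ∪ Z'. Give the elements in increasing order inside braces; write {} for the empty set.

Y ∪ Z = {5,6,9,10,11,15,17,18,20}
Z ∩ (Y ∪ Z) = {5,9,10,15,18}
(Z ∩ (Y ∪ Z))' = {4,6,7,8,11,12,13,14,16,17,19,20}
Z' = {4,6,7,8,11,12,13,14,16,17,19,20}
(Z ∩ (Y ∪ Z))' ∪ Z' = {4,6,7,8,11,12,13,14,16,17,19,20}

{4,6,7,8,11,12,13,14,16,17,19,20}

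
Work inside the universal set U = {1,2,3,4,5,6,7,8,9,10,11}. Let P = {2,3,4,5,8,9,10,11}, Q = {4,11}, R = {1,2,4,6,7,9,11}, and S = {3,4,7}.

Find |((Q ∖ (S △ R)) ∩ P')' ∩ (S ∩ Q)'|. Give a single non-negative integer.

S △ R = {1,2,3,6,9,11}
Q ∖ (S △ R) = {4}
P' = {1,6,7}
(Q ∖ (S △ R)) ∩ P' = {}
((Q ∖ (S △ R)) ∩ P')' = {1,2,3,4,5,6,7,8,9,10,11}
S ∩ Q = {4}
(S ∩ Q)' = {1,2,3,5,6,7,8,9,10,11}
((Q ∖ (S △ R)) ∩ P')' ∩ (S ∩ Q)' = {1,2,3,5,6,7,8,9,10,11}
|((Q ∖ (S △ R)) ∩ P')' ∩ (S ∩ Q)'| = 10

10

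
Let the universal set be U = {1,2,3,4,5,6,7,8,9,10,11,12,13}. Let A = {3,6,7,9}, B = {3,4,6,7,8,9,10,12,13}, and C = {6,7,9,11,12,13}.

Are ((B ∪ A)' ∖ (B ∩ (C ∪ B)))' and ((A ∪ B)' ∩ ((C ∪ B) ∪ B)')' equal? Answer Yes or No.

B ∪ A = {3,4,6,7,8,9,10,12,13}
(B ∪ A)' = {1,2,5,11}
C ∪ B = {3,4,6,7,8,9,10,11,12,13}
B ∩ (C ∪ B) = {3,4,6,7,8,9,10,12,13}
(B ∪ A)' ∖ (B ∩ (C ∪ B)) = {1,2,5,11}
((B ∪ A)' ∖ (B ∩ (C ∪ B)))' = {3,4,6,7,8,9,10,12,13}
A ∪ B = {3,4,6,7,8,9,10,12,13}
(A ∪ B)' = {1,2,5,11}
(C ∪ B) ∪ B = {3,4,6,7,8,9,10,11,12,13}
((C ∪ B) ∪ B)' = {1,2,5}
(A ∪ B)' ∩ ((C ∪ B) ∪ B)' = {1,2,5}
((A ∪ B)' ∩ ((C ∪ B) ∪ B)')' = {3,4,6,7,8,9,10,11,12,13}
11 ∈ ((A ∪ B)' ∩ ((C ∪ B) ∪ B)')' but 11 ∉ ((B ∪ A)' ∖ (B ∩ (C ∪ B)))', so they differ.

No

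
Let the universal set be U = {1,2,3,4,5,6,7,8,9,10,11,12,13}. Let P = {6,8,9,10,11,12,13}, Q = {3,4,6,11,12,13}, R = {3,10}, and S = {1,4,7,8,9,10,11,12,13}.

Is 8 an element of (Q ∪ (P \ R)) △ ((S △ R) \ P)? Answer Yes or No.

Yes

8 ∈ P and 8 ∉ R, so 8 ∈ P \ R
8 ∉ Q and 8 ∈ (P \ R), so 8 ∈ Q ∪ (P \ R)
8 ∈ S and 8 ∉ R, so 8 ∈ S △ R
8 ∈ (S △ R) and 8 ∈ P, so 8 ∉ (S △ R) \ P
8 ∈ (Q ∪ (P \ R)) and 8 ∉ ((S △ R) \ P), so 8 ∈ (Q ∪ (P \ R)) △ ((S △ R) \ P)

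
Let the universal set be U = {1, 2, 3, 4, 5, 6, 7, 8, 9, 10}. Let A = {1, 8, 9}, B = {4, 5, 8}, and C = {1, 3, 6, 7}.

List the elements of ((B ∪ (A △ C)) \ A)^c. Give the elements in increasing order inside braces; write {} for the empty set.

A △ C = {3, 6, 7, 8, 9}
B ∪ (A △ C) = {3, 4, 5, 6, 7, 8, 9}
(B ∪ (A △ C)) \ A = {3, 4, 5, 6, 7}
((B ∪ (A △ C)) \ A)^c = {1, 2, 8, 9, 10}

{1, 2, 8, 9, 10}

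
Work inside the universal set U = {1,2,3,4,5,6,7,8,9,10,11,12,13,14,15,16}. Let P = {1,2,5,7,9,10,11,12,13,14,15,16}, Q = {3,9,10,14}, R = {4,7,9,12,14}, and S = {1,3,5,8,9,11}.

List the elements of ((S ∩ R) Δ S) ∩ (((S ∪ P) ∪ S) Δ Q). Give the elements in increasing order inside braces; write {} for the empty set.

{1,5,8,11}

S ∩ R = {9}
(S ∩ R) Δ S = {1,3,5,8,11}
S ∪ P = {1,2,3,5,7,8,9,10,11,12,13,14,15,16}
(S ∪ P) ∪ S = {1,2,3,5,7,8,9,10,11,12,13,14,15,16}
((S ∪ P) ∪ S) Δ Q = {1,2,5,7,8,11,12,13,15,16}
((S ∩ R) Δ S) ∩ (((S ∪ P) ∪ S) Δ Q) = {1,5,8,11}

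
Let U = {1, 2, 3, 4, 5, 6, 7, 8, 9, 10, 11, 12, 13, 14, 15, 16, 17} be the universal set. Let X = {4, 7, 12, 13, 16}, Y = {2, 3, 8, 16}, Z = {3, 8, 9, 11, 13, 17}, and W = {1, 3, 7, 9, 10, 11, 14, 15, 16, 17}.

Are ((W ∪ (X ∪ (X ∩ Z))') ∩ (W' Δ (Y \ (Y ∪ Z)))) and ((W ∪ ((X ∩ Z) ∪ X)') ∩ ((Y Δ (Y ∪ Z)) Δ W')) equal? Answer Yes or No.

X ∩ Z = {13}
X ∪ (X ∩ Z) = {4, 7, 12, 13, 16}
(X ∪ (X ∩ Z))' = {1, 2, 3, 5, 6, 8, 9, 10, 11, 14, 15, 17}
W ∪ (X ∪ (X ∩ Z))' = {1, 2, 3, 5, 6, 7, 8, 9, 10, 11, 14, 15, 16, 17}
W' = {2, 4, 5, 6, 8, 12, 13}
Y ∪ Z = {2, 3, 8, 9, 11, 13, 16, 17}
Y \ (Y ∪ Z) = {}
W' Δ (Y \ (Y ∪ Z)) = {2, 4, 5, 6, 8, 12, 13}
(W ∪ (X ∪ (X ∩ Z))') ∩ (W' Δ (Y \ (Y ∪ Z))) = {2, 5, 6, 8}
(X ∩ Z) ∪ X = {4, 7, 12, 13, 16}
((X ∩ Z) ∪ X)' = {1, 2, 3, 5, 6, 8, 9, 10, 11, 14, 15, 17}
W ∪ ((X ∩ Z) ∪ X)' = {1, 2, 3, 5, 6, 7, 8, 9, 10, 11, 14, 15, 16, 17}
Y Δ (Y ∪ Z) = {9, 11, 13, 17}
(Y Δ (Y ∪ Z)) Δ W' = {2, 4, 5, 6, 8, 9, 11, 12, 17}
(W ∪ ((X ∩ Z) ∪ X)') ∩ ((Y Δ (Y ∪ Z)) Δ W') = {2, 5, 6, 8, 9, 11, 17}
9 ∈ (W ∪ ((X ∩ Z) ∪ X)') ∩ ((Y Δ (Y ∪ Z)) Δ W') but 9 ∉ (W ∪ (X ∪ (X ∩ Z))') ∩ (W' Δ (Y \ (Y ∪ Z))), so they differ.

No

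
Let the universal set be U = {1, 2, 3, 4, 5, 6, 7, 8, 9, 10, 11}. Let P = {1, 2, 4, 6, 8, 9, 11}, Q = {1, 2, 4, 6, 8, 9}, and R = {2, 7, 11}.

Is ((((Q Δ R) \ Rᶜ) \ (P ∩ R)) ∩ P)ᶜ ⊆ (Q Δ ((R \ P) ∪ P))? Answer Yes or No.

No

Q Δ R = {1, 4, 6, 7, 8, 9, 11}
Rᶜ = {1, 3, 4, 5, 6, 8, 9, 10}
(Q Δ R) \ Rᶜ = {7, 11}
P ∩ R = {2, 11}
((Q Δ R) \ Rᶜ) \ (P ∩ R) = {7}
(((Q Δ R) \ Rᶜ) \ (P ∩ R)) ∩ P = {}
((((Q Δ R) \ Rᶜ) \ (P ∩ R)) ∩ P)ᶜ = {1, 2, 3, 4, 5, 6, 7, 8, 9, 10, 11}
R \ P = {7}
(R \ P) ∪ P = {1, 2, 4, 6, 7, 8, 9, 11}
Q Δ ((R \ P) ∪ P) = {7, 11}
1 ∈ ((((Q Δ R) \ Rᶜ) \ (P ∩ R)) ∩ P)ᶜ but 1 ∉ Q Δ ((R \ P) ∪ P), so the inclusion fails.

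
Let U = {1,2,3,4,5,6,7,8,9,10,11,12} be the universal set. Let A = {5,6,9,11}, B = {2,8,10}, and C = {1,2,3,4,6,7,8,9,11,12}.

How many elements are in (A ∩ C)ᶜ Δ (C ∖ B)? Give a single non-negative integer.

A ∩ C = {6,9,11}
(A ∩ C)ᶜ = {1,2,3,4,5,7,8,10,12}
C ∖ B = {1,3,4,6,7,9,11,12}
(A ∩ C)ᶜ Δ (C ∖ B) = {2,5,6,8,9,10,11}
|(A ∩ C)ᶜ Δ (C ∖ B)| = 7

7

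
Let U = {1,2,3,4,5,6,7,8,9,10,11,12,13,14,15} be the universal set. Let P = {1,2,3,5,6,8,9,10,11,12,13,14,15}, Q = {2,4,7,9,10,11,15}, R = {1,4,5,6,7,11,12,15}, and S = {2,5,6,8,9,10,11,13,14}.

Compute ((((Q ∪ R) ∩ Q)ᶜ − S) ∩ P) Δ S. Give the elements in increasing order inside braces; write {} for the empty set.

Q ∪ R = {1,2,4,5,6,7,9,10,11,12,15}
(Q ∪ R) ∩ Q = {2,4,7,9,10,11,15}
((Q ∪ R) ∩ Q)ᶜ = {1,3,5,6,8,12,13,14}
((Q ∪ R) ∩ Q)ᶜ − S = {1,3,12}
(((Q ∪ R) ∩ Q)ᶜ − S) ∩ P = {1,3,12}
((((Q ∪ R) ∩ Q)ᶜ − S) ∩ P) Δ S = {1,2,3,5,6,8,9,10,11,12,13,14}

{1,2,3,5,6,8,9,10,11,12,13,14}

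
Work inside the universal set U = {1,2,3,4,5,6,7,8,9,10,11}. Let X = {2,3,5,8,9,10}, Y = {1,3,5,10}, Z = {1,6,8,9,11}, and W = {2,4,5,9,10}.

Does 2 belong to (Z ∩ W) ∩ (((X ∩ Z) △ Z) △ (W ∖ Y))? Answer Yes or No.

No

2 ∉ Z and 2 ∈ W, so 2 ∉ Z ∩ W
2 ∈ X and 2 ∉ Z, so 2 ∉ X ∩ Z
2 ∉ (X ∩ Z) and 2 ∉ Z, so 2 ∉ (X ∩ Z) △ Z
2 ∈ W and 2 ∉ Y, so 2 ∈ W ∖ Y
2 ∉ ((X ∩ Z) △ Z) and 2 ∈ (W ∖ Y), so 2 ∈ ((X ∩ Z) △ Z) △ (W ∖ Y)
2 ∉ (Z ∩ W) and 2 ∈ (((X ∩ Z) △ Z) △ (W ∖ Y)), so 2 ∉ (Z ∩ W) ∩ (((X ∩ Z) △ Z) △ (W ∖ Y))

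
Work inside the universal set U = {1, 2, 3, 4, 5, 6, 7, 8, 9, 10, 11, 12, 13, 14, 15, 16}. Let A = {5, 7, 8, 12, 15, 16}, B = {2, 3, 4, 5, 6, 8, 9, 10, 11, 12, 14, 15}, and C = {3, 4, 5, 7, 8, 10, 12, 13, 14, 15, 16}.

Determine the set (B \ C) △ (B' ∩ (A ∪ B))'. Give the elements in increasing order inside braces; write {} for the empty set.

{1, 3, 4, 5, 8, 10, 12, 13, 14, 15}

B \ C = {2, 6, 9, 11}
B' = {1, 7, 13, 16}
A ∪ B = {2, 3, 4, 5, 6, 7, 8, 9, 10, 11, 12, 14, 15, 16}
B' ∩ (A ∪ B) = {7, 16}
(B' ∩ (A ∪ B))' = {1, 2, 3, 4, 5, 6, 8, 9, 10, 11, 12, 13, 14, 15}
(B \ C) △ (B' ∩ (A ∪ B))' = {1, 3, 4, 5, 8, 10, 12, 13, 14, 15}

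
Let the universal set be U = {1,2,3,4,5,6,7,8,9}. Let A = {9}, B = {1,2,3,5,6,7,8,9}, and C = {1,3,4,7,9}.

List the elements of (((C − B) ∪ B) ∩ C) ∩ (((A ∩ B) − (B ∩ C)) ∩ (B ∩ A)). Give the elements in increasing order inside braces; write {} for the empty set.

C − B = {4}
(C − B) ∪ B = {1,2,3,4,5,6,7,8,9}
((C − B) ∪ B) ∩ C = {1,3,4,7,9}
A ∩ B = {9}
B ∩ C = {1,3,7,9}
(A ∩ B) − (B ∩ C) = {}
B ∩ A = {9}
((A ∩ B) − (B ∩ C)) ∩ (B ∩ A) = {}
(((C − B) ∪ B) ∩ C) ∩ (((A ∩ B) − (B ∩ C)) ∩ (B ∩ A)) = {}

{}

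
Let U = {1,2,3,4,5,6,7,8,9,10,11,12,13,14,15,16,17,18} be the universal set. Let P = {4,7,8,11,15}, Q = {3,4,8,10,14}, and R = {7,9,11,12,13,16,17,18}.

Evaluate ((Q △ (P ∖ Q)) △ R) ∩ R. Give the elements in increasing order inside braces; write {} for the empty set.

{9,12,13,16,17,18}

P ∖ Q = {7,11,15}
Q △ (P ∖ Q) = {3,4,7,8,10,11,14,15}
(Q △ (P ∖ Q)) △ R = {3,4,8,9,10,12,13,14,15,16,17,18}
((Q △ (P ∖ Q)) △ R) ∩ R = {9,12,13,16,17,18}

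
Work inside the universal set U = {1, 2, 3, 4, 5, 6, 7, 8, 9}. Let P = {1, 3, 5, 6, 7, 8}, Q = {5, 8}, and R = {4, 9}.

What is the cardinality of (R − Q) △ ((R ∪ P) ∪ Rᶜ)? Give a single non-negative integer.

7

R − Q = {4, 9}
R ∪ P = {1, 3, 4, 5, 6, 7, 8, 9}
Rᶜ = {1, 2, 3, 5, 6, 7, 8}
(R ∪ P) ∪ Rᶜ = {1, 2, 3, 4, 5, 6, 7, 8, 9}
(R − Q) △ ((R ∪ P) ∪ Rᶜ) = {1, 2, 3, 5, 6, 7, 8}
|(R − Q) △ ((R ∪ P) ∪ Rᶜ)| = 7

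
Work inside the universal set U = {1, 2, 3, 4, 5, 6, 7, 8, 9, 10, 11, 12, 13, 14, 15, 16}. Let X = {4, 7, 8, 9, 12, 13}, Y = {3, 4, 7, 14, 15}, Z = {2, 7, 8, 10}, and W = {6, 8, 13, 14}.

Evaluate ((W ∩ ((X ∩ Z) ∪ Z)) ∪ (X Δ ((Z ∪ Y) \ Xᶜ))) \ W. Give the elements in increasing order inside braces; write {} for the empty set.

X ∩ Z = {7, 8}
(X ∩ Z) ∪ Z = {2, 7, 8, 10}
W ∩ ((X ∩ Z) ∪ Z) = {8}
Z ∪ Y = {2, 3, 4, 7, 8, 10, 14, 15}
Xᶜ = {1, 2, 3, 5, 6, 10, 11, 14, 15, 16}
(Z ∪ Y) \ Xᶜ = {4, 7, 8}
X Δ ((Z ∪ Y) \ Xᶜ) = {9, 12, 13}
(W ∩ ((X ∩ Z) ∪ Z)) ∪ (X Δ ((Z ∪ Y) \ Xᶜ)) = {8, 9, 12, 13}
((W ∩ ((X ∩ Z) ∪ Z)) ∪ (X Δ ((Z ∪ Y) \ Xᶜ))) \ W = {9, 12}

{9, 12}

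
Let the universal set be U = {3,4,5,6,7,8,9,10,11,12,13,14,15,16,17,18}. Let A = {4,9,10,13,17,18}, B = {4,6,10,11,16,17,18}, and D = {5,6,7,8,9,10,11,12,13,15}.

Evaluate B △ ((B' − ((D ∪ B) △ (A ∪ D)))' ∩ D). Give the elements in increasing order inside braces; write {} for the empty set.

B' = {3,5,7,8,9,12,13,14,15}
D ∪ B = {4,5,6,7,8,9,10,11,12,13,15,16,17,18}
A ∪ D = {4,5,6,7,8,9,10,11,12,13,15,17,18}
(D ∪ B) △ (A ∪ D) = {16}
B' − ((D ∪ B) △ (A ∪ D)) = {3,5,7,8,9,12,13,14,15}
(B' − ((D ∪ B) △ (A ∪ D)))' = {4,6,10,11,16,17,18}
(B' − ((D ∪ B) △ (A ∪ D)))' ∩ D = {6,10,11}
B △ ((B' − ((D ∪ B) △ (A ∪ D)))' ∩ D) = {4,16,17,18}

{4,16,17,18}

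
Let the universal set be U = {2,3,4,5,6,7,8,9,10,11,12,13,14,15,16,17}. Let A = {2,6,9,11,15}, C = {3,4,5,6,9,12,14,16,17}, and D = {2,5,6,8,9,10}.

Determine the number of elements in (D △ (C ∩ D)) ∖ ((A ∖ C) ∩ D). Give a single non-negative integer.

C ∩ D = {5,6,9}
D △ (C ∩ D) = {2,8,10}
A ∖ C = {2,11,15}
(A ∖ C) ∩ D = {2}
(D △ (C ∩ D)) ∖ ((A ∖ C) ∩ D) = {8,10}
|(D △ (C ∩ D)) ∖ ((A ∖ C) ∩ D)| = 2

2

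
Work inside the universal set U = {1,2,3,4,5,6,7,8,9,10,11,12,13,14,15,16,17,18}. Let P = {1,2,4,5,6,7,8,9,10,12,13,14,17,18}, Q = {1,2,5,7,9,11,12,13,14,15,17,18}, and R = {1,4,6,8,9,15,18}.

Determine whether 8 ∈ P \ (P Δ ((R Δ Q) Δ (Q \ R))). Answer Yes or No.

8 ∈ R and 8 ∉ Q, so 8 ∈ R Δ Q
8 ∉ Q and 8 ∈ R, so 8 ∉ Q \ R
8 ∈ (R Δ Q) and 8 ∉ (Q \ R), so 8 ∈ (R Δ Q) Δ (Q \ R)
8 ∈ P and 8 ∈ ((R Δ Q) Δ (Q \ R)), so 8 ∉ P Δ ((R Δ Q) Δ (Q \ R))
8 ∈ P and 8 ∉ (P Δ ((R Δ Q) Δ (Q \ R))), so 8 ∈ P \ (P Δ ((R Δ Q) Δ (Q \ R)))

Yes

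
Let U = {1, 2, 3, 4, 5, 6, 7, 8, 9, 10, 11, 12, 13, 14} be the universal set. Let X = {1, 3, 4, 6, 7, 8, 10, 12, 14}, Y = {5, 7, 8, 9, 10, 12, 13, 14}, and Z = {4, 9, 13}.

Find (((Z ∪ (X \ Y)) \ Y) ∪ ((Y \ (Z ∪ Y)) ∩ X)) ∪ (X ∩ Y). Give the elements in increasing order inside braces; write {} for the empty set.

{1, 3, 4, 6, 7, 8, 10, 12, 14}

X \ Y = {1, 3, 4, 6}
Z ∪ (X \ Y) = {1, 3, 4, 6, 9, 13}
(Z ∪ (X \ Y)) \ Y = {1, 3, 4, 6}
Z ∪ Y = {4, 5, 7, 8, 9, 10, 12, 13, 14}
Y \ (Z ∪ Y) = {}
(Y \ (Z ∪ Y)) ∩ X = {}
((Z ∪ (X \ Y)) \ Y) ∪ ((Y \ (Z ∪ Y)) ∩ X) = {1, 3, 4, 6}
X ∩ Y = {7, 8, 10, 12, 14}
(((Z ∪ (X \ Y)) \ Y) ∪ ((Y \ (Z ∪ Y)) ∩ X)) ∪ (X ∩ Y) = {1, 3, 4, 6, 7, 8, 10, 12, 14}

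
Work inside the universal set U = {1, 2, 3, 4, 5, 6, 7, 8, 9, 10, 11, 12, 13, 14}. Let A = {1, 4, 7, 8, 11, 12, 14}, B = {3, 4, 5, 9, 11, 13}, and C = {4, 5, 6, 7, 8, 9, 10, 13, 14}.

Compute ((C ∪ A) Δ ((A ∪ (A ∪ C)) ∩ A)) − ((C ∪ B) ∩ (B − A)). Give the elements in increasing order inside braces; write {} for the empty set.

{6, 10}

C ∪ A = {1, 4, 5, 6, 7, 8, 9, 10, 11, 12, 13, 14}
A ∪ C = {1, 4, 5, 6, 7, 8, 9, 10, 11, 12, 13, 14}
A ∪ (A ∪ C) = {1, 4, 5, 6, 7, 8, 9, 10, 11, 12, 13, 14}
(A ∪ (A ∪ C)) ∩ A = {1, 4, 7, 8, 11, 12, 14}
(C ∪ A) Δ ((A ∪ (A ∪ C)) ∩ A) = {5, 6, 9, 10, 13}
C ∪ B = {3, 4, 5, 6, 7, 8, 9, 10, 11, 13, 14}
B − A = {3, 5, 9, 13}
(C ∪ B) ∩ (B − A) = {3, 5, 9, 13}
((C ∪ A) Δ ((A ∪ (A ∪ C)) ∩ A)) − ((C ∪ B) ∩ (B − A)) = {6, 10}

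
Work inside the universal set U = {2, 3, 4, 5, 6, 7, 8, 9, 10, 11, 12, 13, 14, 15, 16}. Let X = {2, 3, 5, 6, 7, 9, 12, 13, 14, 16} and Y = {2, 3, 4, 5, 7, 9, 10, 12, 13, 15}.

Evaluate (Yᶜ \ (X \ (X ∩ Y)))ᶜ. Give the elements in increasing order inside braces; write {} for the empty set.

Yᶜ = {6, 8, 11, 14, 16}
X ∩ Y = {2, 3, 5, 7, 9, 12, 13}
X \ (X ∩ Y) = {6, 14, 16}
Yᶜ \ (X \ (X ∩ Y)) = {8, 11}
(Yᶜ \ (X \ (X ∩ Y)))ᶜ = {2, 3, 4, 5, 6, 7, 9, 10, 12, 13, 14, 15, 16}

{2, 3, 4, 5, 6, 7, 9, 10, 12, 13, 14, 15, 16}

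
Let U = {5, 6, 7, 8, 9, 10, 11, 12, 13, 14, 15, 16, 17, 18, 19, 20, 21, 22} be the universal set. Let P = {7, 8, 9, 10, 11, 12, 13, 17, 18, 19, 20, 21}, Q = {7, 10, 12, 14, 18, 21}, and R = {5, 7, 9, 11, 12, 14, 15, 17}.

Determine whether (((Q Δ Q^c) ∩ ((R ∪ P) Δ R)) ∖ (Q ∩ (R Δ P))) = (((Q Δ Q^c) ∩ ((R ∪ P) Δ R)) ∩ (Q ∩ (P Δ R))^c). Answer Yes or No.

Q^c = {5, 6, 8, 9, 11, 13, 15, 16, 17, 19, 20, 22}
Q Δ Q^c = {5, 6, 7, 8, 9, 10, 11, 12, 13, 14, 15, 16, 17, 18, 19, 20, 21, 22}
R ∪ P = {5, 7, 8, 9, 10, 11, 12, 13, 14, 15, 17, 18, 19, 20, 21}
(R ∪ P) Δ R = {8, 10, 13, 18, 19, 20, 21}
(Q Δ Q^c) ∩ ((R ∪ P) Δ R) = {8, 10, 13, 18, 19, 20, 21}
R Δ P = {5, 8, 10, 13, 14, 15, 18, 19, 20, 21}
Q ∩ (R Δ P) = {10, 14, 18, 21}
((Q Δ Q^c) ∩ ((R ∪ P) Δ R)) ∖ (Q ∩ (R Δ P)) = {8, 13, 19, 20}
P Δ R = {5, 8, 10, 13, 14, 15, 18, 19, 20, 21}
Q ∩ (P Δ R) = {10, 14, 18, 21}
(Q ∩ (P Δ R))^c = {5, 6, 7, 8, 9, 11, 12, 13, 15, 16, 17, 19, 20, 22}
((Q Δ Q^c) ∩ ((R ∪ P) Δ R)) ∩ (Q ∩ (P Δ R))^c = {8, 13, 19, 20}
Both equal {8, 13, 19, 20}, so ((Q Δ Q^c) ∩ ((R ∪ P) Δ R)) ∖ (Q ∩ (R Δ P)) = ((Q Δ Q^c) ∩ ((R ∪ P) Δ R)) ∩ (Q ∩ (P Δ R))^c.

Yes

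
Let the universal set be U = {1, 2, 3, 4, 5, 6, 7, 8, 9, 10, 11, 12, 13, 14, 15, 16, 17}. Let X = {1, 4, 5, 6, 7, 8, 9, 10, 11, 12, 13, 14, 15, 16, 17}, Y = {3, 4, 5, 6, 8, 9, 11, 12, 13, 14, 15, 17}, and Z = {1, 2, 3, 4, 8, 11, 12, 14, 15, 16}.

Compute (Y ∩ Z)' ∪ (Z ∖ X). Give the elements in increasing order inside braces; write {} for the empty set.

Y ∩ Z = {3, 4, 8, 11, 12, 14, 15}
(Y ∩ Z)' = {1, 2, 5, 6, 7, 9, 10, 13, 16, 17}
Z ∖ X = {2, 3}
(Y ∩ Z)' ∪ (Z ∖ X) = {1, 2, 3, 5, 6, 7, 9, 10, 13, 16, 17}

{1, 2, 3, 5, 6, 7, 9, 10, 13, 16, 17}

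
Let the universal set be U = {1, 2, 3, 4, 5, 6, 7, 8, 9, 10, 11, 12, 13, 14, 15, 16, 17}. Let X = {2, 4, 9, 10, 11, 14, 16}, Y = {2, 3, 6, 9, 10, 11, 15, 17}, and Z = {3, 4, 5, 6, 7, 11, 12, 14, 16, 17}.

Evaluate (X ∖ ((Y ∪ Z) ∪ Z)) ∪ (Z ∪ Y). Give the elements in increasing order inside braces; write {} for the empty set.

{2, 3, 4, 5, 6, 7, 9, 10, 11, 12, 14, 15, 16, 17}

Y ∪ Z = {2, 3, 4, 5, 6, 7, 9, 10, 11, 12, 14, 15, 16, 17}
(Y ∪ Z) ∪ Z = {2, 3, 4, 5, 6, 7, 9, 10, 11, 12, 14, 15, 16, 17}
X ∖ ((Y ∪ Z) ∪ Z) = {}
Z ∪ Y = {2, 3, 4, 5, 6, 7, 9, 10, 11, 12, 14, 15, 16, 17}
(X ∖ ((Y ∪ Z) ∪ Z)) ∪ (Z ∪ Y) = {2, 3, 4, 5, 6, 7, 9, 10, 11, 12, 14, 15, 16, 17}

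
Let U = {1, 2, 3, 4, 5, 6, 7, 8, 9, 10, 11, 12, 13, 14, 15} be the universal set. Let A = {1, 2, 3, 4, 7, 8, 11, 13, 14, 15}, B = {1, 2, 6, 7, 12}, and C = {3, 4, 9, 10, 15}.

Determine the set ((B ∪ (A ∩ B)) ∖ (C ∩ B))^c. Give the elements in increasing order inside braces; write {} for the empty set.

{3, 4, 5, 8, 9, 10, 11, 13, 14, 15}

A ∩ B = {1, 2, 7}
B ∪ (A ∩ B) = {1, 2, 6, 7, 12}
C ∩ B = {}
(B ∪ (A ∩ B)) ∖ (C ∩ B) = {1, 2, 6, 7, 12}
((B ∪ (A ∩ B)) ∖ (C ∩ B))^c = {3, 4, 5, 8, 9, 10, 11, 13, 14, 15}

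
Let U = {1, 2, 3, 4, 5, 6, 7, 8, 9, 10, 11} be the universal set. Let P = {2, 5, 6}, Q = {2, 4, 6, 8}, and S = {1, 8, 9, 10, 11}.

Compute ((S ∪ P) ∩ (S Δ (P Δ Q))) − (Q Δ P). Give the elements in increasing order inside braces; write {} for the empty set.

{1, 9, 10, 11}

S ∪ P = {1, 2, 5, 6, 8, 9, 10, 11}
P Δ Q = {4, 5, 8}
S Δ (P Δ Q) = {1, 4, 5, 9, 10, 11}
(S ∪ P) ∩ (S Δ (P Δ Q)) = {1, 5, 9, 10, 11}
Q Δ P = {4, 5, 8}
((S ∪ P) ∩ (S Δ (P Δ Q))) − (Q Δ P) = {1, 9, 10, 11}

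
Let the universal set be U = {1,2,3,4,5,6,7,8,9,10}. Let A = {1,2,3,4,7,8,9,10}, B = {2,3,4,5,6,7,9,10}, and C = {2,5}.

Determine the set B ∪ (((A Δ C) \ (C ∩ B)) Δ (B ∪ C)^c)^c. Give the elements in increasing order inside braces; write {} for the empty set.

A Δ C = {1,3,4,5,7,8,9,10}
C ∩ B = {2,5}
(A Δ C) \ (C ∩ B) = {1,3,4,7,8,9,10}
B ∪ C = {2,3,4,5,6,7,9,10}
(B ∪ C)^c = {1,8}
((A Δ C) \ (C ∩ B)) Δ (B ∪ C)^c = {3,4,7,9,10}
(((A Δ C) \ (C ∩ B)) Δ (B ∪ C)^c)^c = {1,2,5,6,8}
B ∪ (((A Δ C) \ (C ∩ B)) Δ (B ∪ C)^c)^c = {1,2,3,4,5,6,7,8,9,10}

{1,2,3,4,5,6,7,8,9,10}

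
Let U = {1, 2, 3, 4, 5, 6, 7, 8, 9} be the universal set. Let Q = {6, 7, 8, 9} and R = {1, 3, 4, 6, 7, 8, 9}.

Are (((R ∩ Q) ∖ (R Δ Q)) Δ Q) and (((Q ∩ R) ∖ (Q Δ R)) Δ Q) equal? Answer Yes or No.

R ∩ Q = {6, 7, 8, 9}
R Δ Q = {1, 3, 4}
(R ∩ Q) ∖ (R Δ Q) = {6, 7, 8, 9}
((R ∩ Q) ∖ (R Δ Q)) Δ Q = {}
Q ∩ R = {6, 7, 8, 9}
Q Δ R = {1, 3, 4}
(Q ∩ R) ∖ (Q Δ R) = {6, 7, 8, 9}
((Q ∩ R) ∖ (Q Δ R)) Δ Q = {}
Both equal {}, so ((R ∩ Q) ∖ (R Δ Q)) Δ Q = ((Q ∩ R) ∖ (Q Δ R)) Δ Q.

Yes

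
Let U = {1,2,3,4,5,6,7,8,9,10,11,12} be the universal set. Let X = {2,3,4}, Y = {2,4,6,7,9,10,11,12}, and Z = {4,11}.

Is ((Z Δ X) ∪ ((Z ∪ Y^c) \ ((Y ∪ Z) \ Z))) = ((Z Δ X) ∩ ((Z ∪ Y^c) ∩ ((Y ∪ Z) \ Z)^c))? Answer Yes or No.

No

Z Δ X = {2,3,11}
Y^c = {1,3,5,8}
Z ∪ Y^c = {1,3,4,5,8,11}
Y ∪ Z = {2,4,6,7,9,10,11,12}
(Y ∪ Z) \ Z = {2,6,7,9,10,12}
(Z ∪ Y^c) \ ((Y ∪ Z) \ Z) = {1,3,4,5,8,11}
(Z Δ X) ∪ ((Z ∪ Y^c) \ ((Y ∪ Z) \ Z)) = {1,2,3,4,5,8,11}
((Y ∪ Z) \ Z)^c = {1,3,4,5,8,11}
(Z ∪ Y^c) ∩ ((Y ∪ Z) \ Z)^c = {1,3,4,5,8,11}
(Z Δ X) ∩ ((Z ∪ Y^c) ∩ ((Y ∪ Z) \ Z)^c) = {3,11}
1 ∈ (Z Δ X) ∪ ((Z ∪ Y^c) \ ((Y ∪ Z) \ Z)) but 1 ∉ (Z Δ X) ∩ ((Z ∪ Y^c) ∩ ((Y ∪ Z) \ Z)^c), so they differ.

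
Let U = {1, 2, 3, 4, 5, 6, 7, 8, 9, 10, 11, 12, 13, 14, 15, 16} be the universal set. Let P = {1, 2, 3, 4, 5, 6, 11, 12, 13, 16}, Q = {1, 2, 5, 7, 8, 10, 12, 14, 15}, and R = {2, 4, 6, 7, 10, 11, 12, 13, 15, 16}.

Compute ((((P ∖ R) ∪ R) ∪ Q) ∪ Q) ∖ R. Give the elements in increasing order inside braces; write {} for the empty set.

P ∖ R = {1, 3, 5}
(P ∖ R) ∪ R = {1, 2, 3, 4, 5, 6, 7, 10, 11, 12, 13, 15, 16}
((P ∖ R) ∪ R) ∪ Q = {1, 2, 3, 4, 5, 6, 7, 8, 10, 11, 12, 13, 14, 15, 16}
(((P ∖ R) ∪ R) ∪ Q) ∪ Q = {1, 2, 3, 4, 5, 6, 7, 8, 10, 11, 12, 13, 14, 15, 16}
((((P ∖ R) ∪ R) ∪ Q) ∪ Q) ∖ R = {1, 3, 5, 8, 14}

{1, 3, 5, 8, 14}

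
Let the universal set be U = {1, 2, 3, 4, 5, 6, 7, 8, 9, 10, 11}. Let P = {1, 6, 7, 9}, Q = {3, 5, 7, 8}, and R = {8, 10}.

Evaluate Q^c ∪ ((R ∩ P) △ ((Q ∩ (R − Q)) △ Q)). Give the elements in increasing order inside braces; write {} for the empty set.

Q^c = {1, 2, 4, 6, 9, 10, 11}
R ∩ P = {}
R − Q = {10}
Q ∩ (R − Q) = {}
(Q ∩ (R − Q)) △ Q = {3, 5, 7, 8}
(R ∩ P) △ ((Q ∩ (R − Q)) △ Q) = {3, 5, 7, 8}
Q^c ∪ ((R ∩ P) △ ((Q ∩ (R − Q)) △ Q)) = {1, 2, 3, 4, 5, 6, 7, 8, 9, 10, 11}

{1, 2, 3, 4, 5, 6, 7, 8, 9, 10, 11}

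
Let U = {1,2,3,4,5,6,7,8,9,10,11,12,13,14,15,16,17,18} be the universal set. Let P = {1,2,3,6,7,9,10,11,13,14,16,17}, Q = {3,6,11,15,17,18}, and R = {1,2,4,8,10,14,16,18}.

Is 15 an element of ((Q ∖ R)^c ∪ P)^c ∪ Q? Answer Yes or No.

15 ∈ Q and 15 ∉ R, so 15 ∈ Q ∖ R
15 ∉ (Q ∖ R)^c since 15 ∈ (Q ∖ R)
15 ∉ (Q ∖ R)^c and 15 ∉ P, so 15 ∉ (Q ∖ R)^c ∪ P
15 ∈ ((Q ∖ R)^c ∪ P)^c since 15 ∉ ((Q ∖ R)^c ∪ P)
15 ∈ ((Q ∖ R)^c ∪ P)^c and 15 ∈ Q, so 15 ∈ ((Q ∖ R)^c ∪ P)^c ∪ Q

Yes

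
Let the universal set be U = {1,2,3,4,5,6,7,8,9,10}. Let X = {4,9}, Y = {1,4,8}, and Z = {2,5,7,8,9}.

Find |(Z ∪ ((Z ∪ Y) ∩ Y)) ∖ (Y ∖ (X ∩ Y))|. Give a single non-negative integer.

5

Z ∪ Y = {1,2,4,5,7,8,9}
(Z ∪ Y) ∩ Y = {1,4,8}
Z ∪ ((Z ∪ Y) ∩ Y) = {1,2,4,5,7,8,9}
X ∩ Y = {4}
Y ∖ (X ∩ Y) = {1,8}
(Z ∪ ((Z ∪ Y) ∩ Y)) ∖ (Y ∖ (X ∩ Y)) = {2,4,5,7,9}
|(Z ∪ ((Z ∪ Y) ∩ Y)) ∖ (Y ∖ (X ∩ Y))| = 5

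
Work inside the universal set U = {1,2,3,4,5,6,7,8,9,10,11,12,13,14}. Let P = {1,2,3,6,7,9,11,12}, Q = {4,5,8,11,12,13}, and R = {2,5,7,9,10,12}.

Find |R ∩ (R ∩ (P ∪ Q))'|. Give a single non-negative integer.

P ∪ Q = {1,2,3,4,5,6,7,8,9,11,12,13}
R ∩ (P ∪ Q) = {2,5,7,9,12}
(R ∩ (P ∪ Q))' = {1,3,4,6,8,10,11,13,14}
R ∩ (R ∩ (P ∪ Q))' = {10}
|R ∩ (R ∩ (P ∪ Q))'| = 1

1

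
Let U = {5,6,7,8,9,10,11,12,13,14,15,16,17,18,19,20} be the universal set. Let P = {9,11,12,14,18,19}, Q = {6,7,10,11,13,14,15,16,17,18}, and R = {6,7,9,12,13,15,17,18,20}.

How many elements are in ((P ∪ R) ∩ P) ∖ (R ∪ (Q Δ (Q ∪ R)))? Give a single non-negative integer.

P ∪ R = {6,7,9,11,12,13,14,15,17,18,19,20}
(P ∪ R) ∩ P = {9,11,12,14,18,19}
Q ∪ R = {6,7,9,10,11,12,13,14,15,16,17,18,20}
Q Δ (Q ∪ R) = {9,12,20}
R ∪ (Q Δ (Q ∪ R)) = {6,7,9,12,13,15,17,18,20}
((P ∪ R) ∩ P) ∖ (R ∪ (Q Δ (Q ∪ R))) = {11,14,19}
|((P ∪ R) ∩ P) ∖ (R ∪ (Q Δ (Q ∪ R)))| = 3

3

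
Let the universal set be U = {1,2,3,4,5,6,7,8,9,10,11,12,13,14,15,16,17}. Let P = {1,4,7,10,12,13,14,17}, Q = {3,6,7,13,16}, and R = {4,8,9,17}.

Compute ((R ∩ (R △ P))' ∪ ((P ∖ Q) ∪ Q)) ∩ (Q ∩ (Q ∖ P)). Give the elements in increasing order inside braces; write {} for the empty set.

R △ P = {1,7,8,9,10,12,13,14}
R ∩ (R △ P) = {8,9}
(R ∩ (R △ P))' = {1,2,3,4,5,6,7,10,11,12,13,14,15,16,17}
P ∖ Q = {1,4,10,12,14,17}
(P ∖ Q) ∪ Q = {1,3,4,6,7,10,12,13,14,16,17}
(R ∩ (R △ P))' ∪ ((P ∖ Q) ∪ Q) = {1,2,3,4,5,6,7,10,11,12,13,14,15,16,17}
Q ∖ P = {3,6,16}
Q ∩ (Q ∖ P) = {3,6,16}
((R ∩ (R △ P))' ∪ ((P ∖ Q) ∪ Q)) ∩ (Q ∩ (Q ∖ P)) = {3,6,16}

{3,6,16}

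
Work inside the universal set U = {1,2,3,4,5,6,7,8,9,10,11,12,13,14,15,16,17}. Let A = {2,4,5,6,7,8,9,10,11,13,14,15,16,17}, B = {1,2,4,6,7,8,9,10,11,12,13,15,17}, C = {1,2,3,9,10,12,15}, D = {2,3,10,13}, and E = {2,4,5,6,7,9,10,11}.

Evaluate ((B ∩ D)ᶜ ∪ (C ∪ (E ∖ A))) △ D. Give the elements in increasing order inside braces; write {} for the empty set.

B ∩ D = {2,10,13}
(B ∩ D)ᶜ = {1,3,4,5,6,7,8,9,11,12,14,15,16,17}
E ∖ A = {}
C ∪ (E ∖ A) = {1,2,3,9,10,12,15}
(B ∩ D)ᶜ ∪ (C ∪ (E ∖ A)) = {1,2,3,4,5,6,7,8,9,10,11,12,14,15,16,17}
((B ∩ D)ᶜ ∪ (C ∪ (E ∖ A))) △ D = {1,4,5,6,7,8,9,11,12,13,14,15,16,17}

{1,4,5,6,7,8,9,11,12,13,14,15,16,17}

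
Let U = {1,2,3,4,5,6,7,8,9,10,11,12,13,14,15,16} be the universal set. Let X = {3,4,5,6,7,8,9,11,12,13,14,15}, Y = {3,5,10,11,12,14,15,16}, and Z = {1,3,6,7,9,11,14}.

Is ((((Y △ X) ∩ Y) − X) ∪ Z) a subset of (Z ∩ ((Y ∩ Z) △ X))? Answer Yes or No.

Y △ X = {4,6,7,8,9,10,13,16}
(Y △ X) ∩ Y = {10,16}
((Y △ X) ∩ Y) − X = {10,16}
(((Y △ X) ∩ Y) − X) ∪ Z = {1,3,6,7,9,10,11,14,16}
Y ∩ Z = {3,11,14}
(Y ∩ Z) △ X = {4,5,6,7,8,9,12,13,15}
Z ∩ ((Y ∩ Z) △ X) = {6,7,9}
1 ∈ (((Y △ X) ∩ Y) − X) ∪ Z but 1 ∉ Z ∩ ((Y ∩ Z) △ X), so the inclusion fails.

No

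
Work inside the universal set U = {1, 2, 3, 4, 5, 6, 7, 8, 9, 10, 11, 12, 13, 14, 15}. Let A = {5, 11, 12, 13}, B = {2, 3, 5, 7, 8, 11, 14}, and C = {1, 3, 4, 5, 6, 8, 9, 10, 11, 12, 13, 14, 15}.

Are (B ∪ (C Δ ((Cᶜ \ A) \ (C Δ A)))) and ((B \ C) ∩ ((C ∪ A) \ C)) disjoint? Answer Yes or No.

Yes

Cᶜ = {2, 7}
Cᶜ \ A = {2, 7}
C Δ A = {1, 3, 4, 6, 8, 9, 10, 14, 15}
(Cᶜ \ A) \ (C Δ A) = {2, 7}
C Δ ((Cᶜ \ A) \ (C Δ A)) = {1, 2, 3, 4, 5, 6, 7, 8, 9, 10, 11, 12, 13, 14, 15}
B ∪ (C Δ ((Cᶜ \ A) \ (C Δ A))) = {1, 2, 3, 4, 5, 6, 7, 8, 9, 10, 11, 12, 13, 14, 15}
B \ C = {2, 7}
C ∪ A = {1, 3, 4, 5, 6, 8, 9, 10, 11, 12, 13, 14, 15}
(C ∪ A) \ C = {}
(B \ C) ∩ ((C ∪ A) \ C) = {}
{1, 2, 3, 4, 5, 6, 7, 8, 9, 10, 11, 12, 13, 14, 15} and {} share no elements.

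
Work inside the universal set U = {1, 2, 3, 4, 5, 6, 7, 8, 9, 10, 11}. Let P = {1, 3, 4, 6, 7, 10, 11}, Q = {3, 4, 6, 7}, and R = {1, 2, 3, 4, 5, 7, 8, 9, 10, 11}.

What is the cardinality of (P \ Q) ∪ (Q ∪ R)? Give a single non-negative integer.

P \ Q = {1, 10, 11}
Q ∪ R = {1, 2, 3, 4, 5, 6, 7, 8, 9, 10, 11}
(P \ Q) ∪ (Q ∪ R) = {1, 2, 3, 4, 5, 6, 7, 8, 9, 10, 11}
|(P \ Q) ∪ (Q ∪ R)| = 11

11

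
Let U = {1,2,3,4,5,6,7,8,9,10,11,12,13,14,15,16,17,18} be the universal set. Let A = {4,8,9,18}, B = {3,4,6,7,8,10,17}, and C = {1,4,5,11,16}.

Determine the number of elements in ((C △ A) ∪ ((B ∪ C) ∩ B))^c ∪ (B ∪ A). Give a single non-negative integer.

14

C △ A = {1,5,8,9,11,16,18}
B ∪ C = {1,3,4,5,6,7,8,10,11,16,17}
(B ∪ C) ∩ B = {3,4,6,7,8,10,17}
(C △ A) ∪ ((B ∪ C) ∩ B) = {1,3,4,5,6,7,8,9,10,11,16,17,18}
((C △ A) ∪ ((B ∪ C) ∩ B))^c = {2,12,13,14,15}
B ∪ A = {3,4,6,7,8,9,10,17,18}
((C △ A) ∪ ((B ∪ C) ∩ B))^c ∪ (B ∪ A) = {2,3,4,6,7,8,9,10,12,13,14,15,17,18}
|((C △ A) ∪ ((B ∪ C) ∩ B))^c ∪ (B ∪ A)| = 14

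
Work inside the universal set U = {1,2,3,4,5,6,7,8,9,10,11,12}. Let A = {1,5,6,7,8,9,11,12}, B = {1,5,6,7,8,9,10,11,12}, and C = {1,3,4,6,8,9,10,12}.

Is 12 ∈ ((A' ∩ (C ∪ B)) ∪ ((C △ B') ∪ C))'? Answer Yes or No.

No

12 ∈ A, so 12 ∉ A'
12 ∈ C and 12 ∈ B, so 12 ∈ C ∪ B
12 ∉ A' and 12 ∈ (C ∪ B), so 12 ∉ A' ∩ (C ∪ B)
12 ∈ B, so 12 ∉ B'
12 ∈ C and 12 ∉ B', so 12 ∈ C △ B'
12 ∈ (C △ B') and 12 ∈ C, so 12 ∈ (C △ B') ∪ C
12 ∉ (A' ∩ (C ∪ B)) and 12 ∈ ((C △ B') ∪ C), so 12 ∈ (A' ∩ (C ∪ B)) ∪ ((C △ B') ∪ C)
12 ∉ ((A' ∩ (C ∪ B)) ∪ ((C △ B') ∪ C))' since 12 ∈ ((A' ∩ (C ∪ B)) ∪ ((C △ B') ∪ C))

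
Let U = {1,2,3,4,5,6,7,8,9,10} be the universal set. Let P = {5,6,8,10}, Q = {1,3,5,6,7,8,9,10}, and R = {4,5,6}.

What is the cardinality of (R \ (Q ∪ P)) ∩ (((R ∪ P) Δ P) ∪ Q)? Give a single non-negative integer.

Q ∪ P = {1,3,5,6,7,8,9,10}
R \ (Q ∪ P) = {4}
R ∪ P = {4,5,6,8,10}
(R ∪ P) Δ P = {4}
((R ∪ P) Δ P) ∪ Q = {1,3,4,5,6,7,8,9,10}
(R \ (Q ∪ P)) ∩ (((R ∪ P) Δ P) ∪ Q) = {4}
|(R \ (Q ∪ P)) ∩ (((R ∪ P) Δ P) ∪ Q)| = 1

1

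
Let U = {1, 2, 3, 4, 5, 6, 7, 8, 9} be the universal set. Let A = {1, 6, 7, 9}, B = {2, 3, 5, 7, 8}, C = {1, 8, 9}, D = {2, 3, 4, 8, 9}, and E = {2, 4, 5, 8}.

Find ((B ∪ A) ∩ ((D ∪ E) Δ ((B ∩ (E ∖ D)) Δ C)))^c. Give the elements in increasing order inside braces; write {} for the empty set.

B ∪ A = {1, 2, 3, 5, 6, 7, 8, 9}
D ∪ E = {2, 3, 4, 5, 8, 9}
E ∖ D = {5}
B ∩ (E ∖ D) = {5}
(B ∩ (E ∖ D)) Δ C = {1, 5, 8, 9}
(D ∪ E) Δ ((B ∩ (E ∖ D)) Δ C) = {1, 2, 3, 4}
(B ∪ A) ∩ ((D ∪ E) Δ ((B ∩ (E ∖ D)) Δ C)) = {1, 2, 3}
((B ∪ A) ∩ ((D ∪ E) Δ ((B ∩ (E ∖ D)) Δ C)))^c = {4, 5, 6, 7, 8, 9}

{4, 5, 6, 7, 8, 9}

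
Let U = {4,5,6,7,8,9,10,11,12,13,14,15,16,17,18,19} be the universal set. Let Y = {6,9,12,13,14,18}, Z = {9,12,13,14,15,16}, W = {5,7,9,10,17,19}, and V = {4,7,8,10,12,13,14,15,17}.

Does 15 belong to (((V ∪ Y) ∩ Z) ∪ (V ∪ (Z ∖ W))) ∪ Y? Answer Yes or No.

Yes

15 ∈ V and 15 ∉ Y, so 15 ∈ V ∪ Y
15 ∈ (V ∪ Y) and 15 ∈ Z, so 15 ∈ (V ∪ Y) ∩ Z
15 ∈ Z and 15 ∉ W, so 15 ∈ Z ∖ W
15 ∈ V and 15 ∈ (Z ∖ W), so 15 ∈ V ∪ (Z ∖ W)
15 ∈ ((V ∪ Y) ∩ Z) and 15 ∈ (V ∪ (Z ∖ W)), so 15 ∈ ((V ∪ Y) ∩ Z) ∪ (V ∪ (Z ∖ W))
15 ∈ (((V ∪ Y) ∩ Z) ∪ (V ∪ (Z ∖ W))) and 15 ∉ Y, so 15 ∈ (((V ∪ Y) ∩ Z) ∪ (V ∪ (Z ∖ W))) ∪ Y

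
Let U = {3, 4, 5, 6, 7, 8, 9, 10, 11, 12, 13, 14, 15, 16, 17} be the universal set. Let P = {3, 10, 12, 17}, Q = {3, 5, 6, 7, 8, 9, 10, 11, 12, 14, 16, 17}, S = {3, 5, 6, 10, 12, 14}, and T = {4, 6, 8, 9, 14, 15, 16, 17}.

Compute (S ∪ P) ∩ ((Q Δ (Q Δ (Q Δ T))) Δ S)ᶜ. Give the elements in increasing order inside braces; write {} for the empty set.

{3, 5, 10, 12, 17}

S ∪ P = {3, 5, 6, 10, 12, 14, 17}
Q Δ T = {3, 4, 5, 7, 10, 11, 12, 15}
Q Δ (Q Δ T) = {4, 6, 8, 9, 14, 15, 16, 17}
Q Δ (Q Δ (Q Δ T)) = {3, 4, 5, 7, 10, 11, 12, 15}
(Q Δ (Q Δ (Q Δ T))) Δ S = {4, 6, 7, 11, 14, 15}
((Q Δ (Q Δ (Q Δ T))) Δ S)ᶜ = {3, 5, 8, 9, 10, 12, 13, 16, 17}
(S ∪ P) ∩ ((Q Δ (Q Δ (Q Δ T))) Δ S)ᶜ = {3, 5, 10, 12, 17}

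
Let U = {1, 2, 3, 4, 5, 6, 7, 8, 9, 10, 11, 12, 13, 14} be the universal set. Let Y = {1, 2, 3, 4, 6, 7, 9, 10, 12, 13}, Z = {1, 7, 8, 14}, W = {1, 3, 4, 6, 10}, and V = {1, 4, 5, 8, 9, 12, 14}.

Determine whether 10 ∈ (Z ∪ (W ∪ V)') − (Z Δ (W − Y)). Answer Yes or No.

10 ∈ W and 10 ∉ V, so 10 ∈ W ∪ V
10 ∉ (W ∪ V)' since 10 ∈ (W ∪ V)
10 ∉ Z and 10 ∉ (W ∪ V)', so 10 ∉ Z ∪ (W ∪ V)'
10 ∈ W and 10 ∈ Y, so 10 ∉ W − Y
10 ∉ Z and 10 ∉ (W − Y), so 10 ∉ Z Δ (W − Y)
10 ∉ (Z ∪ (W ∪ V)') and 10 ∉ (Z Δ (W − Y)), so 10 ∉ (Z ∪ (W ∪ V)') − (Z Δ (W − Y))

No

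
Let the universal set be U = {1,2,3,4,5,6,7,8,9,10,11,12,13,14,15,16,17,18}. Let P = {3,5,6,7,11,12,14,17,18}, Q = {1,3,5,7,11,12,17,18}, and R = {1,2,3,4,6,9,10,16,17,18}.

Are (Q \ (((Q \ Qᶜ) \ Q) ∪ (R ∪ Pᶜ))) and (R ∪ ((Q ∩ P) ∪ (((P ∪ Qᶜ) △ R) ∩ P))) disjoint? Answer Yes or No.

No

Qᶜ = {2,4,6,8,9,10,13,14,15,16}
Q \ Qᶜ = {1,3,5,7,11,12,17,18}
(Q \ Qᶜ) \ Q = {}
Pᶜ = {1,2,4,8,9,10,13,15,16}
R ∪ Pᶜ = {1,2,3,4,6,8,9,10,13,15,16,17,18}
((Q \ Qᶜ) \ Q) ∪ (R ∪ Pᶜ) = {1,2,3,4,6,8,9,10,13,15,16,17,18}
Q \ (((Q \ Qᶜ) \ Q) ∪ (R ∪ Pᶜ)) = {5,7,11,12}
Q ∩ P = {3,5,7,11,12,17,18}
P ∪ Qᶜ = {2,3,4,5,6,7,8,9,10,11,12,13,14,15,16,17,18}
(P ∪ Qᶜ) △ R = {1,5,7,8,11,12,13,14,15}
((P ∪ Qᶜ) △ R) ∩ P = {5,7,11,12,14}
(Q ∩ P) ∪ (((P ∪ Qᶜ) △ R) ∩ P) = {3,5,7,11,12,14,17,18}
R ∪ ((Q ∩ P) ∪ (((P ∪ Qᶜ) △ R) ∩ P)) = {1,2,3,4,5,6,7,9,10,11,12,14,16,17,18}
5 lies in both, so they are not disjoint.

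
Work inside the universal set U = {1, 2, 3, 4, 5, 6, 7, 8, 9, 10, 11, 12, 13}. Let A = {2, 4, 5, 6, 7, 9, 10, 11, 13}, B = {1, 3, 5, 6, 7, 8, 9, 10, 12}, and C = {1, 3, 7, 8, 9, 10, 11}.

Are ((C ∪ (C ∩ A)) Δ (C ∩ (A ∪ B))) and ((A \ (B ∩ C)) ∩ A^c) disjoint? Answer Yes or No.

Yes

C ∩ A = {7, 9, 10, 11}
C ∪ (C ∩ A) = {1, 3, 7, 8, 9, 10, 11}
A ∪ B = {1, 2, 3, 4, 5, 6, 7, 8, 9, 10, 11, 12, 13}
C ∩ (A ∪ B) = {1, 3, 7, 8, 9, 10, 11}
(C ∪ (C ∩ A)) Δ (C ∩ (A ∪ B)) = {}
B ∩ C = {1, 3, 7, 8, 9, 10}
A \ (B ∩ C) = {2, 4, 5, 6, 11, 13}
A^c = {1, 3, 8, 12}
(A \ (B ∩ C)) ∩ A^c = {}
{} and {} share no elements.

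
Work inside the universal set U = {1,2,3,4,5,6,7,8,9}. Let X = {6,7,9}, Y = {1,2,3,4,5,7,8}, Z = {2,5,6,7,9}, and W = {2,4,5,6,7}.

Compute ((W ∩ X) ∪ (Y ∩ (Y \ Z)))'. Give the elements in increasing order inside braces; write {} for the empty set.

{2,5,9}

W ∩ X = {6,7}
Y \ Z = {1,3,4,8}
Y ∩ (Y \ Z) = {1,3,4,8}
(W ∩ X) ∪ (Y ∩ (Y \ Z)) = {1,3,4,6,7,8}
((W ∩ X) ∪ (Y ∩ (Y \ Z)))' = {2,5,9}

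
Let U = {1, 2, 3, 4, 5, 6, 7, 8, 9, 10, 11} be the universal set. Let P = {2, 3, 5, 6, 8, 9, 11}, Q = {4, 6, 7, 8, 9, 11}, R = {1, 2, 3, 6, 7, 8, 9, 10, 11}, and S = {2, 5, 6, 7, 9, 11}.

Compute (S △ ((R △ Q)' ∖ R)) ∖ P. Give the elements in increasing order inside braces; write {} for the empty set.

{7}

R △ Q = {1, 2, 3, 4, 10}
(R △ Q)' = {5, 6, 7, 8, 9, 11}
(R △ Q)' ∖ R = {5}
S △ ((R △ Q)' ∖ R) = {2, 6, 7, 9, 11}
(S △ ((R △ Q)' ∖ R)) ∖ P = {7}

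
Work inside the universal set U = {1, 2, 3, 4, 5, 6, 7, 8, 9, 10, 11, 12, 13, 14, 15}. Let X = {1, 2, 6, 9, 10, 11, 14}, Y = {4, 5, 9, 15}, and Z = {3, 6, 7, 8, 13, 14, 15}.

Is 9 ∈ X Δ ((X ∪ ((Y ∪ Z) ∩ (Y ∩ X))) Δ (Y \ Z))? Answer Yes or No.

9 ∈ Y and 9 ∉ Z, so 9 ∈ Y ∪ Z
9 ∈ Y and 9 ∈ X, so 9 ∈ Y ∩ X
9 ∈ (Y ∪ Z) and 9 ∈ (Y ∩ X), so 9 ∈ (Y ∪ Z) ∩ (Y ∩ X)
9 ∈ X and 9 ∈ ((Y ∪ Z) ∩ (Y ∩ X)), so 9 ∈ X ∪ ((Y ∪ Z) ∩ (Y ∩ X))
9 ∈ Y and 9 ∉ Z, so 9 ∈ Y \ Z
9 ∈ (X ∪ ((Y ∪ Z) ∩ (Y ∩ X))) and 9 ∈ (Y \ Z), so 9 ∉ (X ∪ ((Y ∪ Z) ∩ (Y ∩ X))) Δ (Y \ Z)
9 ∈ X and 9 ∉ ((X ∪ ((Y ∪ Z) ∩ (Y ∩ X))) Δ (Y \ Z)), so 9 ∈ X Δ ((X ∪ ((Y ∪ Z) ∩ (Y ∩ X))) Δ (Y \ Z))

Yes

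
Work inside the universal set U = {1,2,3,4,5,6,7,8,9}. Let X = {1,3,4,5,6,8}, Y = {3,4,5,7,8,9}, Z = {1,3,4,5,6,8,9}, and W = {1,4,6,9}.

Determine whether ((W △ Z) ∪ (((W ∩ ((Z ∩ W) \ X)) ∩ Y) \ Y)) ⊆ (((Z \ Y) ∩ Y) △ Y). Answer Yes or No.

Yes

W △ Z = {3,5,8}
Z ∩ W = {1,4,6,9}
(Z ∩ W) \ X = {9}
W ∩ ((Z ∩ W) \ X) = {9}
(W ∩ ((Z ∩ W) \ X)) ∩ Y = {9}
((W ∩ ((Z ∩ W) \ X)) ∩ Y) \ Y = {}
(W △ Z) ∪ (((W ∩ ((Z ∩ W) \ X)) ∩ Y) \ Y) = {3,5,8}
Z \ Y = {1,6}
(Z \ Y) ∩ Y = {}
((Z \ Y) ∩ Y) △ Y = {3,4,5,7,8,9}
Every element of {3,5,8} is in {3,4,5,7,8,9}, so (W △ Z) ∪ (((W ∩ ((Z ∩ W) \ X)) ∩ Y) \ Y) ⊆ ((Z \ Y) ∩ Y) △ Y.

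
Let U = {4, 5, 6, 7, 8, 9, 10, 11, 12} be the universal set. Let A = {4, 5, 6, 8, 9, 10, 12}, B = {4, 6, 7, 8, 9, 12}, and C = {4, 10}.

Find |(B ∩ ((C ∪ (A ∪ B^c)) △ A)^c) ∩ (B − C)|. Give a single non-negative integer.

5

B^c = {5, 10, 11}
A ∪ B^c = {4, 5, 6, 8, 9, 10, 11, 12}
C ∪ (A ∪ B^c) = {4, 5, 6, 8, 9, 10, 11, 12}
(C ∪ (A ∪ B^c)) △ A = {11}
((C ∪ (A ∪ B^c)) △ A)^c = {4, 5, 6, 7, 8, 9, 10, 12}
B ∩ ((C ∪ (A ∪ B^c)) △ A)^c = {4, 6, 7, 8, 9, 12}
B − C = {6, 7, 8, 9, 12}
(B ∩ ((C ∪ (A ∪ B^c)) △ A)^c) ∩ (B − C) = {6, 7, 8, 9, 12}
|(B ∩ ((C ∪ (A ∪ B^c)) △ A)^c) ∩ (B − C)| = 5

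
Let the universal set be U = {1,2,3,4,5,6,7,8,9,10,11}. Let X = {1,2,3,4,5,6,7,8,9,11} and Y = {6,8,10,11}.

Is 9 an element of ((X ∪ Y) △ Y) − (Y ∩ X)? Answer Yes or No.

Yes

9 ∈ X and 9 ∉ Y, so 9 ∈ X ∪ Y
9 ∈ (X ∪ Y) and 9 ∉ Y, so 9 ∈ (X ∪ Y) △ Y
9 ∉ Y and 9 ∈ X, so 9 ∉ Y ∩ X
9 ∈ ((X ∪ Y) △ Y) and 9 ∉ (Y ∩ X), so 9 ∈ ((X ∪ Y) △ Y) − (Y ∩ X)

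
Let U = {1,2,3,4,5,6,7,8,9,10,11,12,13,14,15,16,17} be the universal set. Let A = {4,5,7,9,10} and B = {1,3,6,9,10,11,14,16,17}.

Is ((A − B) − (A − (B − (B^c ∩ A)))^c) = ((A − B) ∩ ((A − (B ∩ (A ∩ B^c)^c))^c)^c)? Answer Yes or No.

Yes

A − B = {4,5,7}
B^c = {2,4,5,7,8,12,13,15}
B^c ∩ A = {4,5,7}
B − (B^c ∩ A) = {1,3,6,9,10,11,14,16,17}
A − (B − (B^c ∩ A)) = {4,5,7}
(A − (B − (B^c ∩ A)))^c = {1,2,3,6,8,9,10,11,12,13,14,15,16,17}
(A − B) − (A − (B − (B^c ∩ A)))^c = {4,5,7}
A ∩ B^c = {4,5,7}
(A ∩ B^c)^c = {1,2,3,6,8,9,10,11,12,13,14,15,16,17}
B ∩ (A ∩ B^c)^c = {1,3,6,9,10,11,14,16,17}
A − (B ∩ (A ∩ B^c)^c) = {4,5,7}
(A − (B ∩ (A ∩ B^c)^c))^c = {1,2,3,6,8,9,10,11,12,13,14,15,16,17}
((A − (B ∩ (A ∩ B^c)^c))^c)^c = {4,5,7}
(A − B) ∩ ((A − (B ∩ (A ∩ B^c)^c))^c)^c = {4,5,7}
Both equal {4,5,7}, so (A − B) − (A − (B − (B^c ∩ A)))^c = (A − B) ∩ ((A − (B ∩ (A ∩ B^c)^c))^c)^c.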